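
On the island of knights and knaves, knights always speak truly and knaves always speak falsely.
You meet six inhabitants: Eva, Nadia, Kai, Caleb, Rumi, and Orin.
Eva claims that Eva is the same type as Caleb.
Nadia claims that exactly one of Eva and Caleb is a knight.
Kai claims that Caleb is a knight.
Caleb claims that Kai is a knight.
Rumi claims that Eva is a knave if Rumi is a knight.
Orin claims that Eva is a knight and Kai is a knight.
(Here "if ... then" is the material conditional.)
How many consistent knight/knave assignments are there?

1

Consistent assignments:
  Eva=knave, Nadia=knight, Kai=knight, Caleb=knight, Rumi=knight, Orin=knave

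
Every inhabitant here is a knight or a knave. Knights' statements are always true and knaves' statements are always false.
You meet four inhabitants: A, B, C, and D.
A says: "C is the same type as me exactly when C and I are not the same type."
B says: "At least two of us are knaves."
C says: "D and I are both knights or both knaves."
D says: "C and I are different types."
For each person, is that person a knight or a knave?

As a knave, A's statement "C is the same type as me exactly when C and I are not the same type" should be false; it is.
B is a knight, so "at least two of us are knaves" must be True — and it is.
C (knave): "D and I are both knights or both knaves" — false. ✓
As a knight, D's statement "C and I are different types" should be True; it is.

A is a knave, B is a knight, C is a knave, and D is a knight.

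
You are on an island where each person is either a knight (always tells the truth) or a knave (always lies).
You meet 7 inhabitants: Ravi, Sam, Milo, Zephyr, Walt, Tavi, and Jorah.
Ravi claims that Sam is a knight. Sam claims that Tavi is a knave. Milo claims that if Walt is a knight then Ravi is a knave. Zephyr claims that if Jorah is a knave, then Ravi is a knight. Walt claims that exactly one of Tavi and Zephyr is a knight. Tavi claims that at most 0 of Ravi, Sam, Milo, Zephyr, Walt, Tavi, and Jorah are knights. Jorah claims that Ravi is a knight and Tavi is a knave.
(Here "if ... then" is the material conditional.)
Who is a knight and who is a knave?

Ravi is a knight, so "Sam is a knight" must be true — and it is.
As a knight, Sam's statement "Tavi is a knave" should be true; it is.
As a knave, Milo's statement "if Walt is a knight then Ravi is a knave" should be False; it is.
As a knight, Zephyr's statement "if Jorah is a knave, then Ravi is a knight" should be true; it is.
Since Walt is a knight, "exactly one of Tavi and Zephyr is a knight" needs to be true, which holds.
Tavi is a knave, and the claim "at most 0 of Ravi, Sam, Milo, Zephyr, Walt, Tavi, and Jorah are knights" is indeed False.
Jorah (knight): "Ravi is a knight and Tavi is a knave" — true. ✓

Knights: Ravi, Sam, Zephyr, Walt, and Jorah. Knaves: Milo and Tavi.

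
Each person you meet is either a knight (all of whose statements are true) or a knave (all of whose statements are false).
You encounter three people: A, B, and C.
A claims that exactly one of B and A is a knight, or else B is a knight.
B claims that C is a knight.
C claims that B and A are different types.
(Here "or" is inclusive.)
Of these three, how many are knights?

0

The unique consistent assignment is A=knave, B=knave, C=knave.
That has 0 knights.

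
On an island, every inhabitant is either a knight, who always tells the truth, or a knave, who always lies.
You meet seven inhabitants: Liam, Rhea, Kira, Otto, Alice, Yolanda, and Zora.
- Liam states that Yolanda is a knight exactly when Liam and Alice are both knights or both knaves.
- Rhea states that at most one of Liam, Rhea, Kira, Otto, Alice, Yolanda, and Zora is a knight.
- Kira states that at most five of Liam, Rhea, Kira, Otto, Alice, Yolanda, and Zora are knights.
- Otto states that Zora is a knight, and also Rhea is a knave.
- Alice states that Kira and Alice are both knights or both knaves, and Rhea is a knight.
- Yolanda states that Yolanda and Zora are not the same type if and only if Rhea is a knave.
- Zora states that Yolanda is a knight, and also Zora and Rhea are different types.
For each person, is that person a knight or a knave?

Liam is a knight, Rhea is a knave, Kira is a knight, Otto is a knave, Alice is a knave, Yolanda is a knave, and Zora is a knave.

Liam is a knight; "Yolanda is a knight exactly when Liam and Alice are both knights or both knaves" is True, as required.
Rhea is a knave, and the claim "at most one of Liam, Rhea, Kira, Otto, Alice, Yolanda, and Zora is a knight" is indeed false.
Since Kira is a knight, "at most five of Liam, Rhea, Kira, Otto, Alice, Yolanda, and Zora are knights" needs to be True, which holds.
Otto is a knave, and the claim "Zora is a knight, and also Rhea is a knave" is indeed false.
Alice is a knave; "Kira and Alice are both knights or both knaves, and Rhea is a knight" is false, as required.
Since Yolanda is a knave, "Yolanda and Zora are not the same type if and only if Rhea is a knave" needs to be false, which holds.
Zora is a knave; "Yolanda is a knight, and also Zora and Rhea are different types" is false, as required.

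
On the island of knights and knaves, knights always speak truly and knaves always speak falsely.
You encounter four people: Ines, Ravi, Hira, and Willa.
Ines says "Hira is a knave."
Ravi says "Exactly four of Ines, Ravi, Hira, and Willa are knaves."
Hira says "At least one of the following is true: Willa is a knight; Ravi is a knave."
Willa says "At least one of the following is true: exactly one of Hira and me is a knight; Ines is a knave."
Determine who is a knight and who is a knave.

Ines is a knave, Ravi is a knave, Hira is a knight, and Willa is a knight.

Suppose Ines is a knight. Then Ines's statement "Hira is a knave" would have to be true. Checking the 8 ways to assign the others, none is consistent with every speaker.
(For instance, with Ravi=knave, Hira=knight, Willa=knight, Ines's claim "Hira is a knave" comes out false where it would need to be true.)
So Ines must be a knave, making "Hira is a knave" false. Taking Ines=knave, Ravi=knave, Hira=knight, Willa=knight, each remaining statement checks out:
  Ravi (knave): "exactly four of Ines, Ravi, Hira, and Willa are knaves" — false. ✓
  Hira (knight): "at least one of the following is true: Willa is a knight; Ravi is a knave" — true. ✓
  Willa (knight): "at least one of the following is true: exactly one of Hira and me is a knight; Ines is a knave" — true. ✓
This is the unique consistent assignment.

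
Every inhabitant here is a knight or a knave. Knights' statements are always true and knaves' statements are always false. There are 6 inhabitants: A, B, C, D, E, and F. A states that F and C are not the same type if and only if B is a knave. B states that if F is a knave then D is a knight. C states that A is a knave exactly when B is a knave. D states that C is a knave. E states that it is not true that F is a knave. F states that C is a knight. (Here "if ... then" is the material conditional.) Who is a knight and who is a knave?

Knights: A, B, C, E, and F. Knaves: D.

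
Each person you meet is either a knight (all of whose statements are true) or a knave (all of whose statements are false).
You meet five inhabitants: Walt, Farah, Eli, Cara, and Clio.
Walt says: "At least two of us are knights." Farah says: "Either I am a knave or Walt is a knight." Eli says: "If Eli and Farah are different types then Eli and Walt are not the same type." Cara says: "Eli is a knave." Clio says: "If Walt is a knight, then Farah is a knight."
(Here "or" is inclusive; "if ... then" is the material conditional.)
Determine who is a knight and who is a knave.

Suppose Walt is a knave. Then Walt's statement "at least two of us are knights" would have to be false. Checking the 16 ways to assign the others, none is consistent with every speaker.
(For instance, with Farah=knight, Eli=knight, Cara=knave, Clio=knight, Walt's claim "at least two of us are knights" comes out true where it would need to be false.)
So Walt must be a knight, making "at least two of us are knights" true. Taking Walt=knight, Farah=knight, Eli=knight, Cara=knave, Clio=knight, each remaining statement checks out:
  Farah (knight): "either I am a knave or Walt is a knight" — true. ✓
  Eli (knight): "if Eli and Farah are different types then Eli and Walt are not the same type" — true. ✓
  Cara (knave): "Eli is a knave" — false. ✓
  Clio (knight): "if Walt is a knight, then Farah is a knight" — true. ✓
This is the unique consistent assignment.

Knights: Walt, Farah, Eli, and Clio. Knaves: Cara.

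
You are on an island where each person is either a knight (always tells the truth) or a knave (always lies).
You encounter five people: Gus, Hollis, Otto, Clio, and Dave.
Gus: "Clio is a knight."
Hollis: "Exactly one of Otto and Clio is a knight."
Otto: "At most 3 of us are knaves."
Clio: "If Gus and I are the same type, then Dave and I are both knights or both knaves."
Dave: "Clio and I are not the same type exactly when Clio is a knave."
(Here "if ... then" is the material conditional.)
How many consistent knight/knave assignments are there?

Consistent assignments:
  Gus=knight, Hollis=knave, Otto=knight, Clio=knight, Dave=knight
  Gus=knave, Hollis=knight, Otto=knight, Clio=knave, Dave=knight
  Gus=knave, Hollis=knave, Otto=knave, Clio=knave, Dave=knight

3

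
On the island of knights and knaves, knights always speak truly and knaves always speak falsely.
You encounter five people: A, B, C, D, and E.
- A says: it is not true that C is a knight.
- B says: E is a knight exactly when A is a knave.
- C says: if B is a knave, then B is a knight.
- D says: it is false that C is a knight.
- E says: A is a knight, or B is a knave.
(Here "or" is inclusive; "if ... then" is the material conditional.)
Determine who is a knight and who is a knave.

As a knight, A's statement "it is not true that C is a knight" should be true; it is.
Since B is a knave, "E is a knight exactly when A is a knave" needs to be False, which holds.
As a knave, C's statement "if B is a knave, then B is a knight" should be False; it is.
As a knight, D's statement "it is false that C is a knight" should be true; it is.
As a knight, E's statement "A is a knight, or B is a knave" should be true; it is.

Knights: A, D, and E. Knaves: B and C.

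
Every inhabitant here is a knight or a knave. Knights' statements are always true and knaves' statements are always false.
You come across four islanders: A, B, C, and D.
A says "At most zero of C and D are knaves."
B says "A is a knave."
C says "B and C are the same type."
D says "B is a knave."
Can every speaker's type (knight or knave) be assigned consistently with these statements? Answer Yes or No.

Yes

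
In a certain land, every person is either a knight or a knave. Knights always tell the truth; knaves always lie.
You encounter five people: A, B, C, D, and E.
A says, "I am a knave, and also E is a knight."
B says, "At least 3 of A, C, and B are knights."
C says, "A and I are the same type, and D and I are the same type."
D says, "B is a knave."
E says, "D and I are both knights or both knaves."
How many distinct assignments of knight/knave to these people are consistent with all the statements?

1

Consistent assignments:
  A=knave, B=knave, C=knave, D=knight, E=knave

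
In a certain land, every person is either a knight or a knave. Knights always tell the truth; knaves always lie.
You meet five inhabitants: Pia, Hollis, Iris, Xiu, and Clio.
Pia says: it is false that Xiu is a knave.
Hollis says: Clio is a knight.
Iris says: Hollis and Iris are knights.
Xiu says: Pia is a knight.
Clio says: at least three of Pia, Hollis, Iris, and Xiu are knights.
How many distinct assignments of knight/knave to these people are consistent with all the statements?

4

Consistent assignments:
  Pia=knight, Hollis=knight, Iris=knight, Xiu=knight, Clio=knight
  Pia=knight, Hollis=knight, Iris=knave, Xiu=knight, Clio=knight
  Pia=knight, Hollis=knave, Iris=knave, Xiu=knight, Clio=knave
  Pia=knave, Hollis=knave, Iris=knave, Xiu=knave, Clio=knave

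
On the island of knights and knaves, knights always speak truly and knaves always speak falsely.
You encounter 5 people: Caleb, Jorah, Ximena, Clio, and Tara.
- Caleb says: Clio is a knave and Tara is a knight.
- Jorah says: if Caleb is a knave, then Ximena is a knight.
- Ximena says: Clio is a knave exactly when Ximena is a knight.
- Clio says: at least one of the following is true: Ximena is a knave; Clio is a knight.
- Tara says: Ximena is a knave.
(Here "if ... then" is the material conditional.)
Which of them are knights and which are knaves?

Caleb is a knave; "Clio is a knave and Tara is a knight" is False, as required.
Jorah (knight): "if Caleb is a knave, then Ximena is a knight" — True. ✓
Ximena is a knight; "Clio is a knave exactly when Ximena is a knight" is True, as required.
As a knave, Clio's statement "at least one of the following is true: Ximena is a knave; Clio is a knight" should be False; it is.
Tara is a knave; "Ximena is a knave" is False, as required.

Caleb is a knave, Jorah is a knight, Ximena is a knight, Clio is a knave, and Tara is a knave.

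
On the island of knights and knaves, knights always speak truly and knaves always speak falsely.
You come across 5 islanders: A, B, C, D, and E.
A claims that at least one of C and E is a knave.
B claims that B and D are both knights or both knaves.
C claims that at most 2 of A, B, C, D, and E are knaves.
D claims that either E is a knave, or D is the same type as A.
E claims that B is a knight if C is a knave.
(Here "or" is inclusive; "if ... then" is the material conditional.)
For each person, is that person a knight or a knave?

A is a knight, B is a knave, C is a knave, D is a knight, and E is a knave.

Suppose A is a knave. Then A's statement "at least one of C and E is a knave" would have to be false. Checking the 16 ways to assign the others, none is consistent with every speaker.
(For instance, with B=knave, C=knave, D=knight, E=knave, A's claim "at least one of C and E is a knave" comes out true where it would need to be false.)
So A must be a knight, making "at least one of C and E is a knave" true. Taking A=knight, B=knave, C=knave, D=knight, E=knave, each remaining statement checks out:
  B (knave): "B and D are both knights or both knaves" — false. ✓
  C (knave): "at most 2 of A, B, C, D, and E are knaves" — false. ✓
  D (knight): "either E is a knave, or D is the same type as A" — true. ✓
  E (knave): "B is a knight if C is a knave" — false. ✓
This is the unique consistent assignment.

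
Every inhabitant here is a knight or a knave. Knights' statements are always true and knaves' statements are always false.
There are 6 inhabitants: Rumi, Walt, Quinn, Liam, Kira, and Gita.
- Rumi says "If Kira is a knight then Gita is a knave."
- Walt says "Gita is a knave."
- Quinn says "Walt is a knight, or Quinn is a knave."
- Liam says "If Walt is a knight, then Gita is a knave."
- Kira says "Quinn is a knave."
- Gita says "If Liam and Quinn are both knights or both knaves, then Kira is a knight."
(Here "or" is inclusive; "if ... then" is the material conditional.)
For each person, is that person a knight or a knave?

Knights: Rumi, Walt, Quinn, and Liam. Knaves: Kira and Gita.

Rumi is a knight; "if Kira is a knight then Gita is a knave" is True, as required.
Walt (knight): "Gita is a knave" — True. ✓
Quinn is a knight, so "Walt is a knight, or Quinn is a knave" must be True — and it is.
Liam is a knight; "if Walt is a knight, then Gita is a knave" is True, as required.
Kira is a knave, and the claim "Quinn is a knave" is indeed false.
Gita is a knave, and the claim "if Liam and Quinn are both knights or both knaves, then Kira is a knight" is indeed false.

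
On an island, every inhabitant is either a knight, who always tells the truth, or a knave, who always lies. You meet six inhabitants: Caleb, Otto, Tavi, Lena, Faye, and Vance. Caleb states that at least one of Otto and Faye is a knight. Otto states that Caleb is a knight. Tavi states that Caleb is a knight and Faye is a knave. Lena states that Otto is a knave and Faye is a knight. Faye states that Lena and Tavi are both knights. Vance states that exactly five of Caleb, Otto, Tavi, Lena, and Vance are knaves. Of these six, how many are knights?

The unique consistent assignment is Caleb=knight, Otto=knight, Tavi=knight, Lena=knave, Faye=knave, Vance=knave.
That has 3 knights.

3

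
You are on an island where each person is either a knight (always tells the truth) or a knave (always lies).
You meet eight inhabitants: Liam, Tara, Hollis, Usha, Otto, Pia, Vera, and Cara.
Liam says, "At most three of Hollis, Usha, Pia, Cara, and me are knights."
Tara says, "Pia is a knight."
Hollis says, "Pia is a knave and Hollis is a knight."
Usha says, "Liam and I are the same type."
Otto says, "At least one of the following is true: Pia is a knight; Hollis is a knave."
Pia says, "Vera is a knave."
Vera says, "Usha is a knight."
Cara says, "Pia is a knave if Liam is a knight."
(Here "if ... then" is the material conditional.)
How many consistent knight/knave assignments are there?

Consistent assignments:
  Liam=knight, Tara=knight, Hollis=knave, Usha=knave, Otto=knight, Pia=knight, Vera=knave, Cara=knave
  Liam=knight, Tara=knave, Hollis=knave, Usha=knight, Otto=knight, Pia=knave, Vera=knight, Cara=knight

2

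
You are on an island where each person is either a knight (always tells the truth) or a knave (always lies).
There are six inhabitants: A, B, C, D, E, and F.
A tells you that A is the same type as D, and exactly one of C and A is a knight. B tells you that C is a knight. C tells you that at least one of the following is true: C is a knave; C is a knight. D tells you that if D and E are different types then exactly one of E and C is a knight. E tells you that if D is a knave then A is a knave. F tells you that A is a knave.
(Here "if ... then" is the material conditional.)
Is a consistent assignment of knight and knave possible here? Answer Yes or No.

One consistent assignment: A=knave, B=knight, C=knight, D=knight, E=knight, F=knight.

Yes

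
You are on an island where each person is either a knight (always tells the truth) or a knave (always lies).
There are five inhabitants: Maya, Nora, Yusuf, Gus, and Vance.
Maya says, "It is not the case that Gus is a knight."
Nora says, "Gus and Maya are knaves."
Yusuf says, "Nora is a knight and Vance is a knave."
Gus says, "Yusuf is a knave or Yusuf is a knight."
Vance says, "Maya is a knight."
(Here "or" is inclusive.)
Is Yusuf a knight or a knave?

Yusuf is a knave.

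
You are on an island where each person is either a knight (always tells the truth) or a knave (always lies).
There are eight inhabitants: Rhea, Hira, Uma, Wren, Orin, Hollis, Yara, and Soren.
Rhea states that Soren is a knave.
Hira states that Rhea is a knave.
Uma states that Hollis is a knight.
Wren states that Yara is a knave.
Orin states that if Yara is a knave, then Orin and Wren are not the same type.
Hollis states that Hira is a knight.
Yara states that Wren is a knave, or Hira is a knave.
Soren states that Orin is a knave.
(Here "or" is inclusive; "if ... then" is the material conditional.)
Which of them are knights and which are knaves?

Knights: Rhea, Orin, and Yara. Knaves: Hira, Uma, Wren, Hollis, and Soren.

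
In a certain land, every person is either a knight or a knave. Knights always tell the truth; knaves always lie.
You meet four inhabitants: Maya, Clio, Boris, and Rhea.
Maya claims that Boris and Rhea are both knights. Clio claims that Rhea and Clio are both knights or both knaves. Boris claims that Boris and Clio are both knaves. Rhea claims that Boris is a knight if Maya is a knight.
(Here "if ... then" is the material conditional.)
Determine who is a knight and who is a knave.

Maya is a knave, and the claim "Boris and Rhea are both knights" is indeed False.
Clio is a knight, and the claim "Rhea and Clio are both knights or both knaves" is indeed true.
Boris is a knave, and the claim "Boris and Clio are both knaves" is indeed False.
As a knight, Rhea's statement "Boris is a knight if Maya is a knight" should be true; it is.

Knights: Clio and Rhea. Knaves: Maya and Boris.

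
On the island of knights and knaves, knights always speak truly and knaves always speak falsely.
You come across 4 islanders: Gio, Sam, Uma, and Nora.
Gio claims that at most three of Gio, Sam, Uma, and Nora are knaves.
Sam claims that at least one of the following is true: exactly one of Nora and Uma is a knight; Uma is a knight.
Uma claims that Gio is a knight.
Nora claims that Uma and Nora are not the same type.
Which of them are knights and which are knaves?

Gio is a knave, Sam is a knave, Uma is a knave, and Nora is a knave.

Gio is a knave; "at most three of Gio, Sam, Uma, and Nora are knaves" is False, as required.
Since Sam is a knave, "at least one of the following is true: exactly one of Nora and Uma is a knight; Uma is a knight" needs to be False, which holds.
Uma is a knave, and the claim "Gio is a knight" is indeed False.
Nora is a knave, so "Uma and Nora are not the same type" must be False — and it is.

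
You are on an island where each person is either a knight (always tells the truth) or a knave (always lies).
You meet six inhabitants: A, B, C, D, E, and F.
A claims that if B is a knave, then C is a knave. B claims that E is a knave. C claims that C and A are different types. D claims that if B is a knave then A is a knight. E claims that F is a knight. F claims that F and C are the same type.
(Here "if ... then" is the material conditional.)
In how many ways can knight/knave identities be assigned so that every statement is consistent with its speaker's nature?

Consistent assignments:
  A=knave, B=knave, C=knight, D=knave, E=knight, F=knight

1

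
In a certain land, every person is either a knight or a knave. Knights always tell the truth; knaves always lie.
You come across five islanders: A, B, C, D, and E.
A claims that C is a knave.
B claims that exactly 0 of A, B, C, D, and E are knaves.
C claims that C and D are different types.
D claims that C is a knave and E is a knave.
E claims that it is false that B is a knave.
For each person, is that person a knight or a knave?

A (knave): "C is a knave" — false. ✓
Since B is a knave, "exactly 0 of A, B, C, D, and E are knaves" needs to be false, which holds.
C is a knight, and the claim "C and D are different types" is indeed true.
D is a knave; "C is a knave and E is a knave" is false, as required.
E is a knave, so "it is false that B is a knave" must be false — and it is.

A is a knave, B is a knave, C is a knight, D is a knave, and E is a knave.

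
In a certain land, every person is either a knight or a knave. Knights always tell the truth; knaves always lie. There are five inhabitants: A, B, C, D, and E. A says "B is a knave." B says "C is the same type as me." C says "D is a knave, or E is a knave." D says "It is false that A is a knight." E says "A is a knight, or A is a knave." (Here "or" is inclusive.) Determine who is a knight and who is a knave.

Knights: A, C, and E. Knaves: B and D.

Suppose A is a knave. Then A's statement "B is a knave" would have to be false. Checking the 16 ways to assign the others, none is consistent with every speaker.
(For instance, with B=knave, C=knight, D=knave, E=knight, A's claim "B is a knave" comes out true where it would need to be false.)
So A must be a knight, making "B is a knave" true. Taking A=knight, B=knave, C=knight, D=knave, E=knight, each remaining statement checks out:
  B (knave): "C is the same type as me" — false. ✓
  C (knight): "D is a knave, or E is a knave" — true. ✓
  D (knave): "it is false that A is a knight" — false. ✓
  E (knight): "A is a knight, or A is a knave" — true. ✓
This is the unique consistent assignment.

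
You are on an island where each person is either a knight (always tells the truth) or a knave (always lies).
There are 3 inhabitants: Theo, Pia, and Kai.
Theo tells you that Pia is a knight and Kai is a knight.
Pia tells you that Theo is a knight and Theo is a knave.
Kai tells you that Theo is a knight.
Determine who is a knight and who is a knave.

Theo is a knave, Pia is a knave, and Kai is a knave.

As a knave, Theo's statement "Pia is a knight and Kai is a knight" should be False; it is.
As a knave, Pia's statement "Theo is a knight and Theo is a knave" should be False; it is.
Kai (knave): "Theo is a knight" — False. ✓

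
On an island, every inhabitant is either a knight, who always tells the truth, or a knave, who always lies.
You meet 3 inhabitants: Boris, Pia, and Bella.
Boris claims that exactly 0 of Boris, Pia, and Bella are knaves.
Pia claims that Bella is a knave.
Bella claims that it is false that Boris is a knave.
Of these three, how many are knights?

The unique consistent assignment is Boris=knave, Pia=knight, Bella=knave.
That has 1 knight.

1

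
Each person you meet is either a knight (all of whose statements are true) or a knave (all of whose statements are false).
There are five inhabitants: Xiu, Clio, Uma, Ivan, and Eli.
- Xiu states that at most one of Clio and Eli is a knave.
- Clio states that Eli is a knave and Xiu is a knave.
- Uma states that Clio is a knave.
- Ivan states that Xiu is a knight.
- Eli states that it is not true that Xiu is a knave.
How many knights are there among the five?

4

The unique consistent assignment is Xiu=knight, Clio=knave, Uma=knight, Ivan=knight, Eli=knight.
That has 4 knights.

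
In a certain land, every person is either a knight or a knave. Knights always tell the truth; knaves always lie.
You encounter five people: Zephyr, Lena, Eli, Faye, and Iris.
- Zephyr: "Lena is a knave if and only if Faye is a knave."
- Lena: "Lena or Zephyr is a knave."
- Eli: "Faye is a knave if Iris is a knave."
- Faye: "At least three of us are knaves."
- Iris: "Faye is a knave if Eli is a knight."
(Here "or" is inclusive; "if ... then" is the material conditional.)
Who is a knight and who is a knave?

Suppose Zephyr is a knight. Then Zephyr's statement "Lena is a knave if and only if Faye is a knave" would have to be true. Checking the 16 ways to assign the others, none is consistent with every speaker.
(For instance, with Lena=knight, Eli=knight, Faye=knave, Iris=knight, Zephyr's claim "Lena is a knave if and only if Faye is a knave" comes out false where it would need to be true.)
So Zephyr must be a knave, making "Lena is a knave if and only if Faye is a knave" false. Taking Zephyr=knave, Lena=knight, Eli=knight, Faye=knave, Iris=knight, each remaining statement checks out:
  Lena (knight): "Lena or Zephyr is a knave" — true. ✓
  Eli (knight): "Faye is a knave if Iris is a knave" — true. ✓
  Faye (knave): "at least three of us are knaves" — false. ✓
  Iris (knight): "Faye is a knave if Eli is a knight" — true. ✓
This is the unique consistent assignment.

Zephyr is a knave, Lena is a knight, Eli is a knight, Faye is a knave, and Iris is a knight.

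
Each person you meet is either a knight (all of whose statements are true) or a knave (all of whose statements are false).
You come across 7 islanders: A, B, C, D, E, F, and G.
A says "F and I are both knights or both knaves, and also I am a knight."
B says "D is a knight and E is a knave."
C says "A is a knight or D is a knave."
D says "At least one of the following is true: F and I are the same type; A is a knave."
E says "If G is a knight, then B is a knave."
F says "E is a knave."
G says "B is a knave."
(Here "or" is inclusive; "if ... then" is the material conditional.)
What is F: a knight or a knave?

F is a knave.

Consistent assignments: {A=knave, B=knave, C=knave, D=knight, E=knight, F=knave, G=knight}
In every consistent assignment, F is a knave.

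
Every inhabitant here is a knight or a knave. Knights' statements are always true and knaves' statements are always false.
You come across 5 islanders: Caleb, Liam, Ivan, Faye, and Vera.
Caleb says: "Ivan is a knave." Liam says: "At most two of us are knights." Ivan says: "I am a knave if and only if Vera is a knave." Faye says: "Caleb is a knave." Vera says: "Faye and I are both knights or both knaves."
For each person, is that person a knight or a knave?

Suppose Caleb is a knight. Then Caleb's statement "Ivan is a knave" would have to be true. Checking the 16 ways to assign the others, none is consistent with every speaker.
(For instance, with Liam=knave, Ivan=knight, Faye=knight, Vera=knight, Caleb's claim "Ivan is a knave" comes out false where it would need to be true.)
So Caleb must be a knave, making "Ivan is a knave" false. Taking Caleb=knave, Liam=knave, Ivan=knight, Faye=knight, Vera=knight, each remaining statement checks out:
  Liam (knave): "at most two of us are knights" — false. ✓
  Ivan (knight): "I am a knave if and only if Vera is a knave" — true. ✓
  Faye (knight): "Caleb is a knave" — true. ✓
  Vera (knight): "Faye and I are both knights or both knaves" — true. ✓
This is the unique consistent assignment.

Caleb is a knave, Liam is a knave, Ivan is a knight, Faye is a knight, and Vera is a knight.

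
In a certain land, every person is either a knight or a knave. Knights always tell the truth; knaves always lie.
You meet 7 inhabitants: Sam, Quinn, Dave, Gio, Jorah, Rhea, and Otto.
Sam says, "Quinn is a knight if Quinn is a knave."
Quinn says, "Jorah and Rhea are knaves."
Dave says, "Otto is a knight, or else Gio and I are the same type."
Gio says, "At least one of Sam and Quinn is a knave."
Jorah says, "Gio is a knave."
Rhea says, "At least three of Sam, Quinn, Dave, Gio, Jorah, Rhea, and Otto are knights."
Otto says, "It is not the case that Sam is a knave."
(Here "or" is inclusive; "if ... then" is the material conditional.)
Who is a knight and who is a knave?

As a knave, Sam's statement "Quinn is a knight if Quinn is a knave" should be False; it is.
As a knave, Quinn's statement "Jorah and Rhea are knaves" should be False; it is.
Dave is a knight; "Otto is a knight, or else Gio and I are the same type" is True, as required.
Since Gio is a knight, "at least one of Sam and Quinn is a knave" needs to be True, which holds.
Jorah (knave): "Gio is a knave" — False. ✓
Since Rhea is a knight, "at least three of Sam, Quinn, Dave, Gio, Jorah, Rhea, and Otto are knights" needs to be True, which holds.
Otto is a knave, and the claim "it is not the case that Sam is a knave" is indeed False.

Sam is a knave, Quinn is a knave, Dave is a knight, Gio is a knight, Jorah is a knave, Rhea is a knight, and Otto is a knave.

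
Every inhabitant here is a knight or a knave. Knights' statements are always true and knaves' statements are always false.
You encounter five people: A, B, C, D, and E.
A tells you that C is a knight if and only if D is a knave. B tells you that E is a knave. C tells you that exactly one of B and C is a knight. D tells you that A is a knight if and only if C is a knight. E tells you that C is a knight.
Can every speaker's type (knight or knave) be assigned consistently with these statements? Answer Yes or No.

No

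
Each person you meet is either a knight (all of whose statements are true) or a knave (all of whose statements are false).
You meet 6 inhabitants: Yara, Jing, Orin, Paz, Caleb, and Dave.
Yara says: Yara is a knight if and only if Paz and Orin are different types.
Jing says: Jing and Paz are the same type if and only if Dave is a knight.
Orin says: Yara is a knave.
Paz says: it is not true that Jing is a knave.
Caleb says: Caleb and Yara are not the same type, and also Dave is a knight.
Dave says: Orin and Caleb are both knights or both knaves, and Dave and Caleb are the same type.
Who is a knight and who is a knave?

Yara (knave): "Yara is a knight if and only if Paz and Orin are different types" — False. ✓
Since Jing is a knave, "Jing and Paz are the same type if and only if Dave is a knight" needs to be False, which holds.
As a knight, Orin's statement "Yara is a knave" should be True; it is.
Paz is a knave, and the claim "it is not true that Jing is a knave" is indeed False.
Caleb is a knave, and the claim "Caleb and Yara are not the same type, and also Dave is a knight" is indeed False.
As a knave, Dave's statement "Orin and Caleb are both knights or both knaves, and Dave and Caleb are the same type" should be False; it is.

Yara is a knave, Jing is a knave, Orin is a knight, Paz is a knave, Caleb is a knave, and Dave is a knave.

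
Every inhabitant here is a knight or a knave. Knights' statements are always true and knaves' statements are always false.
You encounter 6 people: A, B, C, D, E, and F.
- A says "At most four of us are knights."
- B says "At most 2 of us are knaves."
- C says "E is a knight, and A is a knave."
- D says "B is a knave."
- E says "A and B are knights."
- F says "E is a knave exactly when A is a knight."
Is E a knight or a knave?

E is a knave.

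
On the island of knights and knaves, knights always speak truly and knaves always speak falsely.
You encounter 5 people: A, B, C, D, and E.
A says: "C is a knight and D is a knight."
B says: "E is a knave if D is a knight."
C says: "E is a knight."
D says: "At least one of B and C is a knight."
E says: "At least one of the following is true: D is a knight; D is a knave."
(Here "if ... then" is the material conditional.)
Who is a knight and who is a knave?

Knights: A, C, D, and E. Knaves: B.

A is a knight; "C is a knight and D is a knight" is True, as required.
B is a knave; "E is a knave if D is a knight" is false, as required.
Since C is a knight, "E is a knight" needs to be True, which holds.
As a knight, D's statement "at least one of B and C is a knight" should be True; it is.
As a knight, E's statement "at least one of the following is true: D is a knight; D is a knave" should be True; it is.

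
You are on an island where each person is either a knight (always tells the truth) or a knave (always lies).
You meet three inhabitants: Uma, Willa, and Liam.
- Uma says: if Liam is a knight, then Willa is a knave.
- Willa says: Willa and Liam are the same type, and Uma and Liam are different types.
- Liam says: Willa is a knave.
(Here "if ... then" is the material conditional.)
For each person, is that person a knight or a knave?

Uma is a knight, and the claim "if Liam is a knight, then Willa is a knave" is indeed True.
Willa (knave): "Willa and Liam are the same type, and Uma and Liam are different types" — false. ✓
Liam is a knight, so "Willa is a knave" must be True — and it is.

Uma is a knight, Willa is a knave, and Liam is a knight.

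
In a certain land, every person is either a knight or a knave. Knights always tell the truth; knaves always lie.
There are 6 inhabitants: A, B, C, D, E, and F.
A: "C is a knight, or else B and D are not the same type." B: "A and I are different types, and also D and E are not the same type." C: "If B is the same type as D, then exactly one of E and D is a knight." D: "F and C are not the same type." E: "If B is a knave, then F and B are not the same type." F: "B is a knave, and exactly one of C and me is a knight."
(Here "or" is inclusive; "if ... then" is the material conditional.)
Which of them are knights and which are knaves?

A is a knave, B is a knave, C is a knave, D is a knave, E is a knave, and F is a knave.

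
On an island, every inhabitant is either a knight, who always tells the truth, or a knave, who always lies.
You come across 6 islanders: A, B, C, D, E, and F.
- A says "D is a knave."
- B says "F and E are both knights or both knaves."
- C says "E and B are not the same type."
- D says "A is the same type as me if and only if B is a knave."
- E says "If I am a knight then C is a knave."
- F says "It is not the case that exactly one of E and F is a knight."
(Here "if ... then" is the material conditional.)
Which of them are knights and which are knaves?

A is a knave, B is a knight, C is a knave, D is a knight, E is a knight, and F is a knight.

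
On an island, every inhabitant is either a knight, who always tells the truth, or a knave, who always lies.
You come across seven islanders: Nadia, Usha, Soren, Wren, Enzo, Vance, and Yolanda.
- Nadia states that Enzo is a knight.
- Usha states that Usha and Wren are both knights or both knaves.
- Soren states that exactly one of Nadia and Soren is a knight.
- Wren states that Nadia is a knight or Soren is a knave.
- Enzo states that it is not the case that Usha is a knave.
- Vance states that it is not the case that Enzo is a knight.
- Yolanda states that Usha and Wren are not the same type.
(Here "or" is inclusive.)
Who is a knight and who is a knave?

Nadia is a knave, and the claim "Enzo is a knight" is indeed False.
Usha is a knave, so "Usha and Wren are both knights or both knaves" must be False — and it is.
As a knave, Soren's statement "exactly one of Nadia and Soren is a knight" should be False; it is.
Since Wren is a knight, "Nadia is a knight or Soren is a knave" needs to be true, which holds.
Enzo is a knave, so "it is not the case that Usha is a knave" must be False — and it is.
As a knight, Vance's statement "it is not the case that Enzo is a knight" should be true; it is.
Since Yolanda is a knight, "Usha and Wren are not the same type" needs to be true, which holds.

Nadia is a knave, Usha is a knave, Soren is a knave, Wren is a knight, Enzo is a knave, Vance is a knight, and Yolanda is a knight.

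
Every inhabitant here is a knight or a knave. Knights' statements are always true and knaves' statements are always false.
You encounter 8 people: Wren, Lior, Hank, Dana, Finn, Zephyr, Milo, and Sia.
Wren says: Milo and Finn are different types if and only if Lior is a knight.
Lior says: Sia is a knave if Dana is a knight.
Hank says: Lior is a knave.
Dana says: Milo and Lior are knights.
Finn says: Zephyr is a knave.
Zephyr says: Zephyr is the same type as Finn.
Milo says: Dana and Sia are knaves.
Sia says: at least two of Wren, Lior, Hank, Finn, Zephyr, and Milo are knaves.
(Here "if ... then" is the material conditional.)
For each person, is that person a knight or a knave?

Wren is a knight, Lior is a knight, Hank is a knave, Dana is a knave, Finn is a knight, Zephyr is a knave, Milo is a knave, and Sia is a knight.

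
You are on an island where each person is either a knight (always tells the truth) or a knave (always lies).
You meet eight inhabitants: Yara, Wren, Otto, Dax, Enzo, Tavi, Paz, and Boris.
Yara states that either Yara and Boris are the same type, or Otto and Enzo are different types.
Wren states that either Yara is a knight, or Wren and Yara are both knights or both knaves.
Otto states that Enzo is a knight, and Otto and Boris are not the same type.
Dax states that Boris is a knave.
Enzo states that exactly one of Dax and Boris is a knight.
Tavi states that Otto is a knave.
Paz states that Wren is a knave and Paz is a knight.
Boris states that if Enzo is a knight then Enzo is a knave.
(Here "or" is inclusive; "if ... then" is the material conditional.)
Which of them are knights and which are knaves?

Yara is a knight, Wren is a knight, Otto is a knave, Dax is a knight, Enzo is a knight, Tavi is a knight, Paz is a knave, and Boris is a knave.

Yara (knight): "either Yara and Boris are the same type, or Otto and Enzo are different types" — true. ✓
As a knight, Wren's statement "either Yara is a knight, or Wren and Yara are both knights or both knaves" should be true; it is.
Otto is a knave; "Enzo is a knight, and Otto and Boris are not the same type" is false, as required.
As a knight, Dax's statement "Boris is a knave" should be true; it is.
Enzo is a knight; "exactly one of Dax and Boris is a knight" is true, as required.
Tavi is a knight; "Otto is a knave" is true, as required.
Paz is a knave, and the claim "Wren is a knave and Paz is a knight" is indeed false.
Boris is a knave; "if Enzo is a knight then Enzo is a knave" is false, as required.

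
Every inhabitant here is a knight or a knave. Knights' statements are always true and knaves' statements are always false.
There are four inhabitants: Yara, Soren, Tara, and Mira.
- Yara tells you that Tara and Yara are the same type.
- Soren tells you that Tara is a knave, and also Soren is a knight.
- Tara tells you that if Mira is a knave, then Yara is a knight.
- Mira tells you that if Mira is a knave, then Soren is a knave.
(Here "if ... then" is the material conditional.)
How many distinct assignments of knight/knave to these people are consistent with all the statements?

2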